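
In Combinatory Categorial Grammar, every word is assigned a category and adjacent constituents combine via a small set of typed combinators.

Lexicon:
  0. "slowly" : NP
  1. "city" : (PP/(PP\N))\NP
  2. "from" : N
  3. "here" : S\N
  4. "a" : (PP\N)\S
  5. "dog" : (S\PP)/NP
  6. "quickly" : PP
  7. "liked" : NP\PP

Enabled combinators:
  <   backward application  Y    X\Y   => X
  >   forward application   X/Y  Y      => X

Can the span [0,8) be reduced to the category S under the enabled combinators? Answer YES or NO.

[0,8] S   <
  [0,5] PP   >
    [0,2] PP/(PP\N)   <
      [0,1] "slowly" : NP
      [1,2] "city" : (PP/(PP\N))\NP
    [2,5] PP\N   <
      [2,4] S   <
        [2,3] "from" : N
        [3,4] "here" : S\N
      [4,5] "a" : (PP\N)\S
  [5,8] S\PP   >
    [5,6] "dog" : (S\PP)/NP
    [6,8] NP   <
      [6,7] "quickly" : PP
      [7,8] "liked" : NP\PP

YES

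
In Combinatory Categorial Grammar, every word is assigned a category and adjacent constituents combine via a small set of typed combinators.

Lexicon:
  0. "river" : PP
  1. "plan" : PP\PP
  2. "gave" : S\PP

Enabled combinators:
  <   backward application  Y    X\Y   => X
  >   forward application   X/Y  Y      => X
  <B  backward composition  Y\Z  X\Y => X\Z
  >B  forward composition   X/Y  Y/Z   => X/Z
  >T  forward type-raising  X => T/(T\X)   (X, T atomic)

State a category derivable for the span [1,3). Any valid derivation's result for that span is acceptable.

[0,3] S   <
  [0,1] "river" : PP
  [1,3] S\PP   <B
    [1,2] "plan" : PP\PP
    [2,3] "gave" : S\PP

S\PP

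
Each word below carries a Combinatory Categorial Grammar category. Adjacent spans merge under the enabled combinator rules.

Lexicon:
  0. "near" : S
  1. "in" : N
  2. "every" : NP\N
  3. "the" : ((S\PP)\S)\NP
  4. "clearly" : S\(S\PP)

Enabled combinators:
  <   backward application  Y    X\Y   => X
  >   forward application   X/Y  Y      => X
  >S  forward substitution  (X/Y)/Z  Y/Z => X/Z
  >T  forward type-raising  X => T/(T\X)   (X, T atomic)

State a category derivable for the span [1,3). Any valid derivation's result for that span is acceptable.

[0,5] S   <
  [0,4] S\PP   <
    [0,1] "near" : S
    [1,4] (S\PP)\S   <
      [1,3] NP   <
        [1,2] "in" : N
        [2,3] "every" : NP\N
      [3,4] "the" : ((S\PP)\S)\NP
  [4,5] "clearly" : S\(S\PP)

NP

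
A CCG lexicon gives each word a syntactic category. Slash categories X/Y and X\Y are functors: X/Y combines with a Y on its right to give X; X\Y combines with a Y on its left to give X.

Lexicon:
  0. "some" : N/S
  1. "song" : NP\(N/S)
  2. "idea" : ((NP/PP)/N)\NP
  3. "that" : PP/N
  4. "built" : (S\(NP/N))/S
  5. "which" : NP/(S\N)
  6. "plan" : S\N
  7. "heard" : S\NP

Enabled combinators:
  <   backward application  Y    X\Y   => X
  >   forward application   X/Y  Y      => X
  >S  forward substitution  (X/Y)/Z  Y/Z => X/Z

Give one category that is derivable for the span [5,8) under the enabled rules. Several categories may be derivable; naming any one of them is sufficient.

S

[0,8] S   <
  [0,4] NP/N   >S
    [0,3] (NP/PP)/N   <
      [0,2] NP   <
        [0,1] "some" : N/S
        [1,2] "song" : NP\(N/S)
      [2,3] "idea" : ((NP/PP)/N)\NP
    [3,4] "that" : PP/N
  [4,8] S\(NP/N)   >
    [4,5] "built" : (S\(NP/N))/S
    [5,8] S   <
      [5,7] NP   >
        [5,6] "which" : NP/(S\N)
        [6,7] "plan" : S\N
      [7,8] "heard" : S\NP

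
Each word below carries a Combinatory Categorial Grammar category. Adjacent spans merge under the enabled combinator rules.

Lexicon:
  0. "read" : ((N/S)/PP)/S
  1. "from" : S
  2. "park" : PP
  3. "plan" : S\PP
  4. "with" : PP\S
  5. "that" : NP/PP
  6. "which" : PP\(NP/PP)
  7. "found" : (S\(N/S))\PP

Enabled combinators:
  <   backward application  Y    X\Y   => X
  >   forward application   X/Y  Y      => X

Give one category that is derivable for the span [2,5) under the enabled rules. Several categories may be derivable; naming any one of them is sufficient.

[0,8] S   <
  [0,5] N/S   >
    [0,2] (N/S)/PP   >
      [0,1] "read" : ((N/S)/PP)/S
      [1,2] "from" : S
    [2,5] PP   <
      [2,4] S   <
        [2,3] "park" : PP
        [3,4] "plan" : S\PP
      [4,5] "with" : PP\S
  [5,8] S\(N/S)   <
    [5,7] PP   <
      [5,6] "that" : NP/PP
      [6,7] "which" : PP\(NP/PP)
    [7,8] "found" : (S\(N/S))\PP

PP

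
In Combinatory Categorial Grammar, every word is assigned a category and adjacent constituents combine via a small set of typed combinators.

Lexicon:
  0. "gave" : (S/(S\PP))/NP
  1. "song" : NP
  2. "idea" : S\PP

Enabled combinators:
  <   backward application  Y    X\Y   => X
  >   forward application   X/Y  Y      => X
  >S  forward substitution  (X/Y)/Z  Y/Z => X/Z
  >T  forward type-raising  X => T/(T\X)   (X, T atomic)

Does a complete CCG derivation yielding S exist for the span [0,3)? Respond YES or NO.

[0,3] S   >
  [0,2] S/(S\PP)   >
    [0,1] "gave" : (S/(S\PP))/NP
    [1,2] "song" : NP
  [2,3] "idea" : S\PP

YES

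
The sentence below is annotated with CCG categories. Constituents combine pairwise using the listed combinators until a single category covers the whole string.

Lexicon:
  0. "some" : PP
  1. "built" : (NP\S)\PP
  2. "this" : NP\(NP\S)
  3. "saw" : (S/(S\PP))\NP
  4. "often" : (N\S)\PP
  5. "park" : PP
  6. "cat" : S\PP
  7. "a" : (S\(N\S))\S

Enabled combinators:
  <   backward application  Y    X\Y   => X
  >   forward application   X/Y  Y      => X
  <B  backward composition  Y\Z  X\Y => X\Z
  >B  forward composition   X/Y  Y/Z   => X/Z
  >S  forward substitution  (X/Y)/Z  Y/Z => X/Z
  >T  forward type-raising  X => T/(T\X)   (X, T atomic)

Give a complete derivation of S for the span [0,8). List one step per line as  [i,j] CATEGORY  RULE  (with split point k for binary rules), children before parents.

[0,8] S   >
  [0,4] S/(S\PP)   <
    [0,3] NP   <
      [0,2] NP\S   <
        [0,1] "some" : PP
        [1,2] "built" : (NP\S)\PP
      [2,3] "this" : NP\(NP\S)
    [3,4] "saw" : (S/(S\PP))\NP
  [4,8] S\PP   <B
    [4,5] "often" : (N\S)\PP
    [5,8] S\(N\S)   <
      [5,7] S   <
        [5,6] "park" : PP
        [6,7] "cat" : S\PP
      [7,8] "a" : (S\(N\S))\S

[0,1] PP  lex  "some"
[1,2] (NP\S)\PP  lex  "built"
[0,2] NP\S  <  k=1
[2,3] NP\(NP\S)  lex  "this"
[0,3] NP  <  k=2
[3,4] (S/(S\PP))\NP  lex  "saw"
[0,4] S/(S\PP)  <  k=3
[4,5] (N\S)\PP  lex  "often"
[5,6] PP  lex  "park"
[6,7] S\PP  lex  "cat"
[5,7] S  <  k=6
[7,8] (S\(N\S))\S  lex  "a"
[5,8] S\(N\S)  <  k=7
[4,8] S\PP  <B  k=5
[0,8] S  >  k=4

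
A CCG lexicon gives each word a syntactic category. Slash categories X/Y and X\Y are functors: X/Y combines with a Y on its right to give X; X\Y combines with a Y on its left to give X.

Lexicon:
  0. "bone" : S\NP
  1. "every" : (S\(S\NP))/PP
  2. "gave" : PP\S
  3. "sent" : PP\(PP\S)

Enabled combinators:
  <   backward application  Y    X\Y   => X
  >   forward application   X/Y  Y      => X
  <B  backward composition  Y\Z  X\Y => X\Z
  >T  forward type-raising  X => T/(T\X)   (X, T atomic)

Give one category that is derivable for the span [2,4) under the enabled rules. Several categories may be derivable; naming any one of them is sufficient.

[0,4] S   <
  [0,1] "bone" : S\NP
  [1,4] S\(S\NP)   >
    [1,2] "every" : (S\(S\NP))/PP
    [2,4] PP   <
      [2,3] "gave" : PP\S
      [3,4] "sent" : PP\(PP\S)

PP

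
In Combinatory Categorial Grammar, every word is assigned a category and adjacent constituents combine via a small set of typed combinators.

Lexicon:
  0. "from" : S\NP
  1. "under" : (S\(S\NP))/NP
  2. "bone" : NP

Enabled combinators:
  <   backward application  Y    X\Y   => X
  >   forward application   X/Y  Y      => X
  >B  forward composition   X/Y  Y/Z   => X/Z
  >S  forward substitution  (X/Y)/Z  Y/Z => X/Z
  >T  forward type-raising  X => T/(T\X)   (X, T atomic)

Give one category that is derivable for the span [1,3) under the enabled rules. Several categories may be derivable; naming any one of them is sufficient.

S\(S\NP)

[0,3] S   <
  [0,1] "from" : S\NP
  [1,3] S\(S\NP)   >
    [1,2] "under" : (S\(S\NP))/NP
    [2,3] "bone" : NP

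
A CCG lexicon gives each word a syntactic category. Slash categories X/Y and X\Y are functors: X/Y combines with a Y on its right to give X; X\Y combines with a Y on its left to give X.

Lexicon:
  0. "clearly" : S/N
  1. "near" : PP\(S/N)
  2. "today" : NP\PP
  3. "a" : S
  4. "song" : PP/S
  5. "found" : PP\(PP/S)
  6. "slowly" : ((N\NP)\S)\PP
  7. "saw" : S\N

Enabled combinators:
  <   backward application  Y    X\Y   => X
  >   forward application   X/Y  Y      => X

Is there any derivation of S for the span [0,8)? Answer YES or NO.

YES

[0,8] S   <
  [0,7] N   <
    [0,3] NP   <
      [0,2] PP   <
        [0,1] "clearly" : S/N
        [1,2] "near" : PP\(S/N)
      [2,3] "today" : NP\PP
    [3,7] N\NP   <
      [3,4] "a" : S
      [4,7] (N\NP)\S   <
        [4,6] PP   <
          [4,5] "song" : PP/S
          [5,6] "found" : PP\(PP/S)
        [6,7] "slowly" : ((N\NP)\S)\PP
  [7,8] "saw" : S\N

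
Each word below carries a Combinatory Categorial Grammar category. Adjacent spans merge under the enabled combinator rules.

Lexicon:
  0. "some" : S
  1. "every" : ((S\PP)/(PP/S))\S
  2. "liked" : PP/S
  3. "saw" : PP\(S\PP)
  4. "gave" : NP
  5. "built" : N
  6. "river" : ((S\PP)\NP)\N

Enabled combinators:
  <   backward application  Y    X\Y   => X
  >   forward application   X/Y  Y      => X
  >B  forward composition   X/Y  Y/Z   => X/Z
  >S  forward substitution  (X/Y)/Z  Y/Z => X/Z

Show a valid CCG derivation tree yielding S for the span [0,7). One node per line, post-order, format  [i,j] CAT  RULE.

[0,7] S   <
  [0,4] PP   <
    [0,3] S\PP   >
      [0,2] (S\PP)/(PP/S)   <
        [0,1] "some" : S
        [1,2] "every" : ((S\PP)/(PP/S))\S
      [2,3] "liked" : PP/S
    [3,4] "saw" : PP\(S\PP)
  [4,7] S\PP   <
    [4,5] "gave" : NP
    [5,7] (S\PP)\NP   <
      [5,6] "built" : N
      [6,7] "river" : ((S\PP)\NP)\N

[0,1] S  lex  "some"
[1,2] ((S\PP)/(PP/S))\S  lex  "every"
[0,2] (S\PP)/(PP/S)  <  k=1
[2,3] PP/S  lex  "liked"
[0,3] S\PP  >  k=2
[3,4] PP\(S\PP)  lex  "saw"
[0,4] PP  <  k=3
[4,5] NP  lex  "gave"
[5,6] N  lex  "built"
[6,7] ((S\PP)\NP)\N  lex  "river"
[5,7] (S\PP)\NP  <  k=6
[4,7] S\PP  <  k=5
[0,7] S  <  k=4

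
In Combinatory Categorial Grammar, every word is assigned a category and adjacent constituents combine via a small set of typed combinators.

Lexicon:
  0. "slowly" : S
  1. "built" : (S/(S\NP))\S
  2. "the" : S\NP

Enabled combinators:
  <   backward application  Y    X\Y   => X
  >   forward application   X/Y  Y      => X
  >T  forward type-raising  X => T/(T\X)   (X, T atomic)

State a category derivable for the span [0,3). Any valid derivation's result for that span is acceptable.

[0,3] S   >
  [0,2] S/(S\NP)   <
    [0,1] "slowly" : S
    [1,2] "built" : (S/(S\NP))\S
  [2,3] "the" : S\NP

S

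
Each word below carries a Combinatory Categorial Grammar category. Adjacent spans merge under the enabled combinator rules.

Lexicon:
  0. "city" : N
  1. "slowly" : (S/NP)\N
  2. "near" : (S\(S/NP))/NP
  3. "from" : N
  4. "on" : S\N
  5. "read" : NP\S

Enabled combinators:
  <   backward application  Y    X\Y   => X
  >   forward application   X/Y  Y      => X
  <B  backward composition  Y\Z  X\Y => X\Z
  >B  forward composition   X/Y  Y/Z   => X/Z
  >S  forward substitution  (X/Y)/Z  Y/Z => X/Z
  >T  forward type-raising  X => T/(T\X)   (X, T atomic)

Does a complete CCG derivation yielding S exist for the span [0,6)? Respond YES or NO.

[0,6] S   <
  [0,2] S/NP   <
    [0,1] "city" : N
    [1,2] "slowly" : (S/NP)\N
  [2,6] S\(S/NP)   >
    [2,3] "near" : (S\(S/NP))/NP
    [3,6] NP   <
      [3,4] "from" : N
      [4,6] NP\N   <B
        [4,5] "on" : S\N
        [5,6] "read" : NP\S

YES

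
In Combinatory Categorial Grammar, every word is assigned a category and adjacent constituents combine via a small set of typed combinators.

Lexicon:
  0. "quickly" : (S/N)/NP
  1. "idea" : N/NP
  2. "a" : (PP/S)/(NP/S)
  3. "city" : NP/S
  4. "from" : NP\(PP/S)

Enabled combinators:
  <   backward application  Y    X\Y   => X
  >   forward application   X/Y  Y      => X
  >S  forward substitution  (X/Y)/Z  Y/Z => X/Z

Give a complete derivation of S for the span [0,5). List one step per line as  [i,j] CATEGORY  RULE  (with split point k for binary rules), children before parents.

[0,5] S   >
  [0,2] S/NP   >S
    [0,1] "quickly" : (S/N)/NP
    [1,2] "idea" : N/NP
  [2,5] NP   <
    [2,4] PP/S   >
      [2,3] "a" : (PP/S)/(NP/S)
      [3,4] "city" : NP/S
    [4,5] "from" : NP\(PP/S)

[0,1] (S/N)/NP  lex  "quickly"
[1,2] N/NP  lex  "idea"
[0,2] S/NP  >S  k=1
[2,3] (PP/S)/(NP/S)  lex  "a"
[3,4] NP/S  lex  "city"
[2,4] PP/S  >  k=3
[4,5] NP\(PP/S)  lex  "from"
[2,5] NP  <  k=4
[0,5] S  >  k=2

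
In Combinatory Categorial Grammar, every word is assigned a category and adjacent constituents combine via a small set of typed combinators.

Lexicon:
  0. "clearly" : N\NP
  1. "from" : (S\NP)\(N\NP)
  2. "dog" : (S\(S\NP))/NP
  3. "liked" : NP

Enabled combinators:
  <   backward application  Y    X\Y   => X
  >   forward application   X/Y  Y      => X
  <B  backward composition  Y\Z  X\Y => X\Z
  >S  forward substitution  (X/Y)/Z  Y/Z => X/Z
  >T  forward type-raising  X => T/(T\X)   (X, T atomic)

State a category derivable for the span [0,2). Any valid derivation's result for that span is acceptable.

[0,4] S   <
  [0,2] S\NP   <
    [0,1] "clearly" : N\NP
    [1,2] "from" : (S\NP)\(N\NP)
  [2,4] S\(S\NP)   >
    [2,3] "dog" : (S\(S\NP))/NP
    [3,4] "liked" : NP

S\NP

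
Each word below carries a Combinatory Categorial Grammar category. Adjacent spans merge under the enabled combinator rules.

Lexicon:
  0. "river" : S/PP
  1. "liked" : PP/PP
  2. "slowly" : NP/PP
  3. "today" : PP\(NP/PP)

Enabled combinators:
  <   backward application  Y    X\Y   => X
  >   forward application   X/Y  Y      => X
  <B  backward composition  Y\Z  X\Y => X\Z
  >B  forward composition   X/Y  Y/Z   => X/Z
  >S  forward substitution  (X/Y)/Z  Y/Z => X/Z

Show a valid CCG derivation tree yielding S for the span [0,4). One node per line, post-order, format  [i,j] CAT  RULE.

[0,1] S/PP  lex  "river"
[1,2] PP/PP  lex  "liked"
[0,2] S/PP  >B  k=1
[2,3] NP/PP  lex  "slowly"
[3,4] PP\(NP/PP)  lex  "today"
[2,4] PP  <  k=3
[0,4] S  >  k=2

[0,4] S   >
  [0,2] S/PP   >B
    [0,1] "river" : S/PP
    [1,2] "liked" : PP/PP
  [2,4] PP   <
    [2,3] "slowly" : NP/PP
    [3,4] "today" : PP\(NP/PP)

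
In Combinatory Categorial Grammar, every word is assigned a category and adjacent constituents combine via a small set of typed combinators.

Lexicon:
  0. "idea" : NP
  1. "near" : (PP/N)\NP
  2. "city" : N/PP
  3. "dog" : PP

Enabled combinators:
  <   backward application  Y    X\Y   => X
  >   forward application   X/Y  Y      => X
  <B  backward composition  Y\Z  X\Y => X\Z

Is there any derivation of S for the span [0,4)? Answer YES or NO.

NO

NP (PP/N)\NP N/PP PP
CKY chart[0,4] = {PP}; S ∉ chart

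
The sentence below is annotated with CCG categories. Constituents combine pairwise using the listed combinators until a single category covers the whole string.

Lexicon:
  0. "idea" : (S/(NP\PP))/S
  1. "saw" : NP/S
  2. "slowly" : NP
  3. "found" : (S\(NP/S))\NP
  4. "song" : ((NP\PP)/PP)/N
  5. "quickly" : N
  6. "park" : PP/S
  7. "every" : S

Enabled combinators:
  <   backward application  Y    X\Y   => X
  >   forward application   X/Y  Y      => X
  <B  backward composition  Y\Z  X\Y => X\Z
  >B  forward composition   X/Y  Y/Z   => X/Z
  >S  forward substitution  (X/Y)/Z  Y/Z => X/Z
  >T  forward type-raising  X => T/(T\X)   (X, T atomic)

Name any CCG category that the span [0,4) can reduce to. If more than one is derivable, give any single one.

[0,8] S   >
  [0,6] S/PP   >B
    [0,4] S/(NP\PP)   >
      [0,1] "idea" : (S/(NP\PP))/S
      [1,4] S   <
        [1,2] "saw" : NP/S
        [2,4] S\(NP/S)   <
          [2,3] "slowly" : NP
          [3,4] "found" : (S\(NP/S))\NP
    [4,6] (NP\PP)/PP   >
      [4,5] "song" : ((NP\PP)/PP)/N
      [5,6] "quickly" : N
  [6,8] PP   >
    [6,7] "park" : PP/S
    [7,8] "every" : S

S/(NP\PP)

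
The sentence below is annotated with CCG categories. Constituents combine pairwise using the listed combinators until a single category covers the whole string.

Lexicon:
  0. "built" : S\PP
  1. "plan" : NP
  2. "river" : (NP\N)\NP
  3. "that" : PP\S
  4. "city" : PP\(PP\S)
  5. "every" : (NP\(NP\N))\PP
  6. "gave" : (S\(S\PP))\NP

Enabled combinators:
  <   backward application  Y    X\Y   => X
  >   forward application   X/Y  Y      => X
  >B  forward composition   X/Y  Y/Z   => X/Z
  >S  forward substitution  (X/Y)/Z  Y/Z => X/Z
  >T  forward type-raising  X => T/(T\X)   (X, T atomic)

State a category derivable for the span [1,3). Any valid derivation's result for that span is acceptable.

NP\N

[0,7] S   <
  [0,1] "built" : S\PP
  [1,7] S\(S\PP)   <
    [1,6] NP   <
      [1,3] NP\N   <
        [1,2] "plan" : NP
        [2,3] "river" : (NP\N)\NP
      [3,6] NP\(NP\N)   <
        [3,5] PP   <
          [3,4] "that" : PP\S
          [4,5] "city" : PP\(PP\S)
        [5,6] "every" : (NP\(NP\N))\PP
    [6,7] "gave" : (S\(S\PP))\NP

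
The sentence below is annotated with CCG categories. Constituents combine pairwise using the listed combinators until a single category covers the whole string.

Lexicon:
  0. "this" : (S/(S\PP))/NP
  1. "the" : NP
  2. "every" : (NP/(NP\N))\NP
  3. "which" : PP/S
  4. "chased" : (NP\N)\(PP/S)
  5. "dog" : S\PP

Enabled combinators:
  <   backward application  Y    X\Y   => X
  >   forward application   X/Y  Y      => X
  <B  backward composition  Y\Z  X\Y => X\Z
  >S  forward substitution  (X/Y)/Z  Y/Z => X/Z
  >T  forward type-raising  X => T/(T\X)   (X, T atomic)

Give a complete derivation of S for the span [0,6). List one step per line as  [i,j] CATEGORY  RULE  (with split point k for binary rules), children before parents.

[0,6] S   >
  [0,5] S/(S\PP)   >
    [0,1] "this" : (S/(S\PP))/NP
    [1,5] NP   >
      [1,3] NP/(NP\N)   <
        [1,2] "the" : NP
        [2,3] "every" : (NP/(NP\N))\NP
      [3,5] NP\N   <
        [3,4] "which" : PP/S
        [4,5] "chased" : (NP\N)\(PP/S)
  [5,6] "dog" : S\PP

[0,1] (S/(S\PP))/NP  lex  "this"
[1,2] NP  lex  "the"
[2,3] (NP/(NP\N))\NP  lex  "every"
[1,3] NP/(NP\N)  <  k=2
[3,4] PP/S  lex  "which"
[4,5] (NP\N)\(PP/S)  lex  "chased"
[3,5] NP\N  <  k=4
[1,5] NP  >  k=3
[0,5] S/(S\PP)  >  k=1
[5,6] S\PP  lex  "dog"
[0,6] S  >  k=5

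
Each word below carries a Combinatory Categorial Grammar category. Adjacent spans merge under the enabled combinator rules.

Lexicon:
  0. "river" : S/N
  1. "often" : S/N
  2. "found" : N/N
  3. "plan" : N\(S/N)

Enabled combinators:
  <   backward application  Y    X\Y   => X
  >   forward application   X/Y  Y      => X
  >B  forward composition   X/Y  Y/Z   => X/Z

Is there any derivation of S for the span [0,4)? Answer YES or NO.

[0,4] S   >
  [0,1] "river" : S/N
  [1,4] N   <
    [1,3] S/N   >B
      [1,2] "often" : S/N
      [2,3] "found" : N/N
    [3,4] "plan" : N\(S/N)

YES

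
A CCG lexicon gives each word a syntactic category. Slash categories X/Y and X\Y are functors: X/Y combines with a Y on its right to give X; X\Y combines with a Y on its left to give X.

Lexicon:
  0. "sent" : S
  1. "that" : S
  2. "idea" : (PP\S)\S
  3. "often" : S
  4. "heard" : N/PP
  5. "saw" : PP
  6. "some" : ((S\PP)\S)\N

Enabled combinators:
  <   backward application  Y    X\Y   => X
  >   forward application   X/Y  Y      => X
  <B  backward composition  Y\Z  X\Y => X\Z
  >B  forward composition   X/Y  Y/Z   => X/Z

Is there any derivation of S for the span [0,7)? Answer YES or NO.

[0,7] S   <
  [0,3] PP   <
    [0,1] "sent" : S
    [1,3] PP\S   <
      [1,2] "that" : S
      [2,3] "idea" : (PP\S)\S
  [3,7] S\PP   <
    [3,4] "often" : S
    [4,7] (S\PP)\S   <
      [4,6] N   >
        [4,5] "heard" : N/PP
        [5,6] "saw" : PP
      [6,7] "some" : ((S\PP)\S)\N

YES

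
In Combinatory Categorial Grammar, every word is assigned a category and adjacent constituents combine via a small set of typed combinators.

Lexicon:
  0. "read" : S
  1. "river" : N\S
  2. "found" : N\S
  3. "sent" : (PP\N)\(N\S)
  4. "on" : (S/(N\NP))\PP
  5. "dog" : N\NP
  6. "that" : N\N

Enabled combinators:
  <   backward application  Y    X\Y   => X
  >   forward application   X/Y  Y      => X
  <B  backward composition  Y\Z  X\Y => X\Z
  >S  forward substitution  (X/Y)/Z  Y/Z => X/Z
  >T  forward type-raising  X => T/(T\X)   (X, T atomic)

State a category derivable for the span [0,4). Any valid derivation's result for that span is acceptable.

[0,7] S   >
  [0,5] S/(N\NP)   <
    [0,4] PP   >
      [0,1] PP/(PP\S)   >T
        [0,1] "read" : S
      [1,4] PP\S   <B
        [1,2] "river" : N\S
        [2,4] PP\N   <
          [2,3] "found" : N\S
          [3,4] "sent" : (PP\N)\(N\S)
    [4,5] "on" : (S/(N\NP))\PP
  [5,7] N\NP   <B
    [5,6] "dog" : N\NP
    [6,7] "that" : N\N

PP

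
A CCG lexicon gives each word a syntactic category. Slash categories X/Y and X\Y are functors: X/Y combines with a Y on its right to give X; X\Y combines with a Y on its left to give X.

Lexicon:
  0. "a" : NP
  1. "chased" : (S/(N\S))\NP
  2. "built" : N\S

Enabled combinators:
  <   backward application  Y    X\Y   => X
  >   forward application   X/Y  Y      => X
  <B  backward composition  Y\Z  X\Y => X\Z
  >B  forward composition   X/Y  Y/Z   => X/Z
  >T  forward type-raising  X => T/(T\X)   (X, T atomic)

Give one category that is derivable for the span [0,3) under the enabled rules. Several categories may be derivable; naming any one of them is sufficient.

[0,3] S   >
  [0,2] S/(N\S)   <
    [0,1] "a" : NP
    [1,2] "chased" : (S/(N\S))\NP
  [2,3] "built" : N\S

S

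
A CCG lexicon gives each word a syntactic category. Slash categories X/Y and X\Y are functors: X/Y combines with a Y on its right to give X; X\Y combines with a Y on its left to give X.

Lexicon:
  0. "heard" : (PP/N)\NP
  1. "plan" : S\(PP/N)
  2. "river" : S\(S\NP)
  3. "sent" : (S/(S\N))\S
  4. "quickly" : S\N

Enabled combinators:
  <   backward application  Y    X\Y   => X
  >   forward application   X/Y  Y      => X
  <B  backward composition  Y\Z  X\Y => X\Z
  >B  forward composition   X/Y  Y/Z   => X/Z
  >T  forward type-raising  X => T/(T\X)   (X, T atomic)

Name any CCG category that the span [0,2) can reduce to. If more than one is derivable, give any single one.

S\NP

[0,5] S   >
  [0,4] S/(S\N)   <
    [0,3] S   <
      [0,2] S\NP   <B
        [0,1] "heard" : (PP/N)\NP
        [1,2] "plan" : S\(PP/N)
      [2,3] "river" : S\(S\NP)
    [3,4] "sent" : (S/(S\N))\S
  [4,5] "quickly" : S\N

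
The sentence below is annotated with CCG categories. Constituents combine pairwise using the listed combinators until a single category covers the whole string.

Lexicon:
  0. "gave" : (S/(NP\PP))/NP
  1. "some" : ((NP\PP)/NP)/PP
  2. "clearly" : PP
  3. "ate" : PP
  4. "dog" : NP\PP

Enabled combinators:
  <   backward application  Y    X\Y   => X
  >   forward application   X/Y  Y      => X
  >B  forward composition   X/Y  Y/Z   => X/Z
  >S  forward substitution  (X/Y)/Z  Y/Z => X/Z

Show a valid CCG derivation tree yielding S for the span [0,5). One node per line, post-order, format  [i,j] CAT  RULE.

[0,5] S   >
  [0,3] S/NP   >S
    [0,1] "gave" : (S/(NP\PP))/NP
    [1,3] (NP\PP)/NP   >
      [1,2] "some" : ((NP\PP)/NP)/PP
      [2,3] "clearly" : PP
  [3,5] NP   <
    [3,4] "ate" : PP
    [4,5] "dog" : NP\PP

[0,1] (S/(NP\PP))/NP  lex  "gave"
[1,2] ((NP\PP)/NP)/PP  lex  "some"
[2,3] PP  lex  "clearly"
[1,3] (NP\PP)/NP  >  k=2
[0,3] S/NP  >S  k=1
[3,4] PP  lex  "ate"
[4,5] NP\PP  lex  "dog"
[3,5] NP  <  k=4
[0,5] S  >  k=3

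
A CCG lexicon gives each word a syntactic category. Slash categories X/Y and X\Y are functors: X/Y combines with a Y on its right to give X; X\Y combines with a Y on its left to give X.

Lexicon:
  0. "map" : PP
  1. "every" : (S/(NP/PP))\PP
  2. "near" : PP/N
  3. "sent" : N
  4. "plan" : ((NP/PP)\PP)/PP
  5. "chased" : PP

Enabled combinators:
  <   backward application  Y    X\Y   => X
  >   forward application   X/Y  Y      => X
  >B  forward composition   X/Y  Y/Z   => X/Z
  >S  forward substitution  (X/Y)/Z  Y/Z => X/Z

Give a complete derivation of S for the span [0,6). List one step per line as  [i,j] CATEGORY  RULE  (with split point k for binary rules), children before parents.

[0,6] S   >
  [0,2] S/(NP/PP)   <
    [0,1] "map" : PP
    [1,2] "every" : (S/(NP/PP))\PP
  [2,6] NP/PP   <
    [2,4] PP   >
      [2,3] "near" : PP/N
      [3,4] "sent" : N
    [4,6] (NP/PP)\PP   >
      [4,5] "plan" : ((NP/PP)\PP)/PP
      [5,6] "chased" : PP

[0,1] PP  lex  "map"
[1,2] (S/(NP/PP))\PP  lex  "every"
[0,2] S/(NP/PP)  <  k=1
[2,3] PP/N  lex  "near"
[3,4] N  lex  "sent"
[2,4] PP  >  k=3
[4,5] ((NP/PP)\PP)/PP  lex  "plan"
[5,6] PP  lex  "chased"
[4,6] (NP/PP)\PP  >  k=5
[2,6] NP/PP  <  k=4
[0,6] S  >  k=2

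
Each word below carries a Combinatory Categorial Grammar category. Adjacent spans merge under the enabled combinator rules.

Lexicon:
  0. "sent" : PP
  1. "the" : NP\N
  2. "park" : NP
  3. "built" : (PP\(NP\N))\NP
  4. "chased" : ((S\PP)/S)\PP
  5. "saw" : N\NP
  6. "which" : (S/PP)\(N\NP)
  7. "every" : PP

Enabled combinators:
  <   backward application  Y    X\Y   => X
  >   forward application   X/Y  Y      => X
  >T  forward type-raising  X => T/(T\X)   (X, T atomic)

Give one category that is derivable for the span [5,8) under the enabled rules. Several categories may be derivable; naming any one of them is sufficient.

[0,8] S   <
  [0,1] "sent" : PP
  [1,8] S\PP   >
    [1,5] (S\PP)/S   <
      [1,4] PP   <
        [1,2] "the" : NP\N
        [2,4] PP\(NP\N)   <
          [2,3] "park" : NP
          [3,4] "built" : (PP\(NP\N))\NP
      [4,5] "chased" : ((S\PP)/S)\PP
    [5,8] S   >
      [5,7] S/PP   <
        [5,6] "saw" : N\NP
        [6,7] "which" : (S/PP)\(N\NP)
      [7,8] "every" : PP

S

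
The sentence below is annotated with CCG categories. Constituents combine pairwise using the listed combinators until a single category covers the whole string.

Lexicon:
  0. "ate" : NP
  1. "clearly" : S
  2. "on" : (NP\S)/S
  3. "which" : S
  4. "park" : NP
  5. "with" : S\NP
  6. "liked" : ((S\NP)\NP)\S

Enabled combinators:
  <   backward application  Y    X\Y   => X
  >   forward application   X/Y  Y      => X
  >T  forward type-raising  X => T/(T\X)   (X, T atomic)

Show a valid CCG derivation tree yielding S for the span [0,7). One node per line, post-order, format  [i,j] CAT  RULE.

[0,1] NP  lex  "ate"
[1,2] S  lex  "clearly"
[2,3] (NP\S)/S  lex  "on"
[3,4] S  lex  "which"
[2,4] NP\S  >  k=3
[1,4] NP  <  k=2
[4,5] NP  lex  "park"
[5,6] S\NP  lex  "with"
[4,6] S  <  k=5
[6,7] ((S\NP)\NP)\S  lex  "liked"
[4,7] (S\NP)\NP  <  k=6
[1,7] S\NP  <  k=4
[0,7] S  <  k=1

[0,7] S   <
  [0,1] "ate" : NP
  [1,7] S\NP   <
    [1,4] NP   <
      [1,2] "clearly" : S
      [2,4] NP\S   >
        [2,3] "on" : (NP\S)/S
        [3,4] "which" : S
    [4,7] (S\NP)\NP   <
      [4,6] S   <
        [4,5] "park" : NP
        [5,6] "with" : S\NP
      [6,7] "liked" : ((S\NP)\NP)\S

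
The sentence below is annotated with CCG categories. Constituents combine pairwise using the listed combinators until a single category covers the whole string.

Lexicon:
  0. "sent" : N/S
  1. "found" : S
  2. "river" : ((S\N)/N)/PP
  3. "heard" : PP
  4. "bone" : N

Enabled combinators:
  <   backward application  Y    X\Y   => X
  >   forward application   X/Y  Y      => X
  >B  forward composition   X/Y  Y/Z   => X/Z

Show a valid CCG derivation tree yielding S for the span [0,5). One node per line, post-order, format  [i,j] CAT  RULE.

[0,5] S   <
  [0,2] N   >
    [0,1] "sent" : N/S
    [1,2] "found" : S
  [2,5] S\N   >
    [2,4] (S\N)/N   >
      [2,3] "river" : ((S\N)/N)/PP
      [3,4] "heard" : PP
    [4,5] "bone" : N

[0,1] N/S  lex  "sent"
[1,2] S  lex  "found"
[0,2] N  >  k=1
[2,3] ((S\N)/N)/PP  lex  "river"
[3,4] PP  lex  "heard"
[2,4] (S\N)/N  >  k=3
[4,5] N  lex  "bone"
[2,5] S\N  >  k=4
[0,5] S  <  k=2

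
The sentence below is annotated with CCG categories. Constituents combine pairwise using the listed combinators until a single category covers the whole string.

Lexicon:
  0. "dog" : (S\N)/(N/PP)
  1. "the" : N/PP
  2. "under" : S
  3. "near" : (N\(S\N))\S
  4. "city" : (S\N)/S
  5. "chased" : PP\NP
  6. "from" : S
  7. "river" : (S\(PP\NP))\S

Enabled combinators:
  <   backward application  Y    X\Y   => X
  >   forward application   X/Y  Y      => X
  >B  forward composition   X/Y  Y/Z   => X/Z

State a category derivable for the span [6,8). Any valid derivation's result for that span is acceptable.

S\(PP\NP)

[0,8] S   <
  [0,4] N   <
    [0,2] S\N   >
      [0,1] "dog" : (S\N)/(N/PP)
      [1,2] "the" : N/PP
    [2,4] N\(S\N)   <
      [2,3] "under" : S
      [3,4] "near" : (N\(S\N))\S
  [4,8] S\N   >
    [4,5] "city" : (S\N)/S
    [5,8] S   <
      [5,6] "chased" : PP\NP
      [6,8] S\(PP\NP)   <
        [6,7] "from" : S
        [7,8] "river" : (S\(PP\NP))\S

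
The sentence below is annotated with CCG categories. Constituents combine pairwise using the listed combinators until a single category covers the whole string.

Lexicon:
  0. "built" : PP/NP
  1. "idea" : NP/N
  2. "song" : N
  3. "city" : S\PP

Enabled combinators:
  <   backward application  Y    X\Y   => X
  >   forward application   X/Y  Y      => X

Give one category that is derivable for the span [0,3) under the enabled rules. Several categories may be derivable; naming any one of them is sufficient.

PP

[0,4] S   <
  [0,3] PP   >
    [0,1] "built" : PP/NP
    [1,3] NP   >
      [1,2] "idea" : NP/N
      [2,3] "song" : N
  [3,4] "city" : S\PP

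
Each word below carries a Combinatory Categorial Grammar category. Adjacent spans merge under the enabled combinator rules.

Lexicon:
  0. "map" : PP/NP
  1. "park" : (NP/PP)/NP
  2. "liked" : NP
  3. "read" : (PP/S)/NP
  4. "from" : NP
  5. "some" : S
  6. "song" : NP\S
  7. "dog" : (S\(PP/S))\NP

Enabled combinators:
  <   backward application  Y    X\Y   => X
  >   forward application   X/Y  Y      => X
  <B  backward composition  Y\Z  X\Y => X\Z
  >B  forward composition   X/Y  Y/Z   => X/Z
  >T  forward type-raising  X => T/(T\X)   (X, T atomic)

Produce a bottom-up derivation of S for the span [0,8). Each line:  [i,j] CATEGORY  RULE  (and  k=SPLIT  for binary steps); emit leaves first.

[0,1] PP/NP  lex  "map"
[1,2] (NP/PP)/NP  lex  "park"
[2,3] NP  lex  "liked"
[1,3] NP/PP  >  k=2
[0,3] PP/PP  >B  k=1
[3,4] (PP/S)/NP  lex  "read"
[4,5] NP  lex  "from"
[3,5] PP/S  >  k=4
[0,5] PP/S  >B  k=3
[5,6] S  lex  "some"
[5,6] NP/(NP\S)  >T
[6,7] NP\S  lex  "song"
[5,7] NP  >  k=6
[7,8] (S\(PP/S))\NP  lex  "dog"
[5,8] S\(PP/S)  <  k=7
[0,8] S  <  k=5

[0,8] S   <
  [0,5] PP/S   >B
    [0,3] PP/PP   >B
      [0,1] "map" : PP/NP
      [1,3] NP/PP   >
        [1,2] "park" : (NP/PP)/NP
        [2,3] "liked" : NP
    [3,5] PP/S   >
      [3,4] "read" : (PP/S)/NP
      [4,5] "from" : NP
  [5,8] S\(PP/S)   <
    [5,7] NP   >
      [5,6] NP/(NP\S)   >T
        [5,6] "some" : S
      [6,7] "song" : NP\S
    [7,8] "dog" : (S\(PP/S))\NP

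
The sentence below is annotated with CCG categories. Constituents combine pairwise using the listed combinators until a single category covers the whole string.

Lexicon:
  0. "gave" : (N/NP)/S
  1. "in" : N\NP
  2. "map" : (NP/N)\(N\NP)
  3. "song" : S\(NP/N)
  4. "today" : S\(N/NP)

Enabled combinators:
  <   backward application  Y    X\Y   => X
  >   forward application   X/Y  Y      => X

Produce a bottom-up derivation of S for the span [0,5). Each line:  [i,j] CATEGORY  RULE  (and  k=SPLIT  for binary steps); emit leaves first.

[0,1] (N/NP)/S  lex  "gave"
[1,2] N\NP  lex  "in"
[2,3] (NP/N)\(N\NP)  lex  "map"
[1,3] NP/N  <  k=2
[3,4] S\(NP/N)  lex  "song"
[1,4] S  <  k=3
[0,4] N/NP  >  k=1
[4,5] S\(N/NP)  lex  "today"
[0,5] S  <  k=4

[0,5] S   <
  [0,4] N/NP   >
    [0,1] "gave" : (N/NP)/S
    [1,4] S   <
      [1,3] NP/N   <
        [1,2] "in" : N\NP
        [2,3] "map" : (NP/N)\(N\NP)
      [3,4] "song" : S\(NP/N)
  [4,5] "today" : S\(N/NP)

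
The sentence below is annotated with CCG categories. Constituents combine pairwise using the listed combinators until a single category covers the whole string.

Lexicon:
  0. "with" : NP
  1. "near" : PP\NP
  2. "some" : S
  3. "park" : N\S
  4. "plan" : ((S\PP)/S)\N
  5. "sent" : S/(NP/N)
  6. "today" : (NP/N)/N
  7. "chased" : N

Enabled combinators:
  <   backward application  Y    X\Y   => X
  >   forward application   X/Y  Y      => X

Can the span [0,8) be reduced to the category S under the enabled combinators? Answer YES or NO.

YES

[0,8] S   <
  [0,2] PP   <
    [0,1] "with" : NP
    [1,2] "near" : PP\NP
  [2,8] S\PP   >
    [2,5] (S\PP)/S   <
      [2,4] N   <
        [2,3] "some" : S
        [3,4] "park" : N\S
      [4,5] "plan" : ((S\PP)/S)\N
    [5,8] S   >
      [5,6] "sent" : S/(NP/N)
      [6,8] NP/N   >
        [6,7] "today" : (NP/N)/N
        [7,8] "chased" : N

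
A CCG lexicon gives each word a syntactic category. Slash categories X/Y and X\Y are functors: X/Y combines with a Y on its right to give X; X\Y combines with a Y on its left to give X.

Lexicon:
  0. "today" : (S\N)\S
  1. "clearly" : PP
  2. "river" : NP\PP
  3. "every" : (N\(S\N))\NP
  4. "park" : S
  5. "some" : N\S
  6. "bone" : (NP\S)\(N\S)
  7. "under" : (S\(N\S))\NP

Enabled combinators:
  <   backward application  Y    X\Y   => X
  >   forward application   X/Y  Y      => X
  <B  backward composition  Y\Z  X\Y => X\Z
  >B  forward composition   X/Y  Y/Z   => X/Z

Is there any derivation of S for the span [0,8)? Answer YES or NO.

[0,8] S   <
  [0,4] N\S   <B
    [0,1] "today" : (S\N)\S
    [1,4] N\(S\N)   <
      [1,3] NP   <
        [1,2] "clearly" : PP
        [2,3] "river" : NP\PP
      [3,4] "every" : (N\(S\N))\NP
  [4,8] S\(N\S)   <
    [4,7] NP   <
      [4,5] "park" : S
      [5,7] NP\S   <
        [5,6] "some" : N\S
        [6,7] "bone" : (NP\S)\(N\S)
    [7,8] "under" : (S\(N\S))\NP

YES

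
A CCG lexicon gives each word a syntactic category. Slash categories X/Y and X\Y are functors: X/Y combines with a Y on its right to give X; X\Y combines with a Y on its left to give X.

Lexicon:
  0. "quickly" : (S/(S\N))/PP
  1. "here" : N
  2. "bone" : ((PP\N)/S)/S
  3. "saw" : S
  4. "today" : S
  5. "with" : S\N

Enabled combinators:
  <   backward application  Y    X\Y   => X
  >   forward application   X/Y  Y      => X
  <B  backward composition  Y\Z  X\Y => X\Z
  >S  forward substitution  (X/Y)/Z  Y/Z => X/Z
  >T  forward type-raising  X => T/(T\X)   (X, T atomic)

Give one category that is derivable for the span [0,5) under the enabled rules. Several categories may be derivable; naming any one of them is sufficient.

S/(S\N)

[0,6] S   >
  [0,5] S/(S\N)   >
    [0,1] "quickly" : (S/(S\N))/PP
    [1,5] PP   >
      [1,2] PP/(PP\N)   >T
        [1,2] "here" : N
      [2,5] PP\N   >
        [2,4] (PP\N)/S   >
          [2,3] "bone" : ((PP\N)/S)/S
          [3,4] "saw" : S
        [4,5] "today" : S
  [5,6] "with" : S\N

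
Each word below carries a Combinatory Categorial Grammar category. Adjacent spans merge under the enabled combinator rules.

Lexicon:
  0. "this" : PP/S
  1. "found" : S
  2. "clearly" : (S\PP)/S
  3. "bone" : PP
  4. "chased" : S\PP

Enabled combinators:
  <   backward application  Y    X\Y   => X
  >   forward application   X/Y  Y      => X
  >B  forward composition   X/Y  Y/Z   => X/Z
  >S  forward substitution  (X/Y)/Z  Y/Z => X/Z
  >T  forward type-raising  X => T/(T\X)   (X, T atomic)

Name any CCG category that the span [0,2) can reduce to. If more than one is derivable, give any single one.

PP

[0,5] S   <
  [0,2] PP   >
    [0,1] "this" : PP/S
    [1,2] "found" : S
  [2,5] S\PP   >
    [2,3] "clearly" : (S\PP)/S
    [3,5] S   <
      [3,4] "bone" : PP
      [4,5] "chased" : S\PP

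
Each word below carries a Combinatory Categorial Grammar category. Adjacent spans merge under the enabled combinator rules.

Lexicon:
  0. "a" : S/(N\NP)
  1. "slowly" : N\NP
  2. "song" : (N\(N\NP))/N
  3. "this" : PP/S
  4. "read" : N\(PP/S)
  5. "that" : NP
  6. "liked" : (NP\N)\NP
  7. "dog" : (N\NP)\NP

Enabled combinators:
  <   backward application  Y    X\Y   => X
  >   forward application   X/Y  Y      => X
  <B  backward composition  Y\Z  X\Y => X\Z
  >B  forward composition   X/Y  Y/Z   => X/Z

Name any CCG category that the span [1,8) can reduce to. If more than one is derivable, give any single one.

[0,8] S   >
  [0,1] "a" : S/(N\NP)
  [1,8] N\NP   <
    [1,7] NP   <
      [1,5] N   <
        [1,2] "slowly" : N\NP
        [2,5] N\(N\NP)   >
          [2,3] "song" : (N\(N\NP))/N
          [3,5] N   <
            [3,4] "this" : PP/S
            [4,5] "read" : N\(PP/S)
      [5,7] NP\N   <
        [5,6] "that" : NP
        [6,7] "liked" : (NP\N)\NP
    [7,8] "dog" : (N\NP)\NP

N\NP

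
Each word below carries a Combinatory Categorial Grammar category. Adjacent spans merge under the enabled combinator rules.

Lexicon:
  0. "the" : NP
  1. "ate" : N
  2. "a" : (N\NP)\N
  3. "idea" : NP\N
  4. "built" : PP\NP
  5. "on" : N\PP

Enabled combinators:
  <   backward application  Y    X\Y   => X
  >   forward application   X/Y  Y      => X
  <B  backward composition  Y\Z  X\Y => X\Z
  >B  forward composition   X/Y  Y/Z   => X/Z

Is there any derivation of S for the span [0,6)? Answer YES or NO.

NP N (N\NP)\N NP\N PP\NP N\PP
CKY chart[0,6] = {N}; S ∉ chart

NO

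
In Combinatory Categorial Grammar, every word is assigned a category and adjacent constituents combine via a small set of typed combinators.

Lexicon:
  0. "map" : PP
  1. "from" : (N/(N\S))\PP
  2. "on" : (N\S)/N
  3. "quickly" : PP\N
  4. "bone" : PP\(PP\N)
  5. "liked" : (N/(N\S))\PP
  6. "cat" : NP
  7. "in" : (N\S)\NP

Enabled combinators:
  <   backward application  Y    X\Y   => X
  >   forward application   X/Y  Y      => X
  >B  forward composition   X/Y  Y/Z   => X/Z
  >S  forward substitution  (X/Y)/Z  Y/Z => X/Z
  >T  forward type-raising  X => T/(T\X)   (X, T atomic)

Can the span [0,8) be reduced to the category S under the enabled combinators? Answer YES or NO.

NO

PP (N/(N\S))\PP (N\S)/N PP\N PP\(PP\N) (N/(N\S))\PP NP (N\S)\NP
CKY chart[0,8] = {N, N/(N\N), NP/(NP\N), PP/(PP\N), S/(S\N)}; S ∉ chart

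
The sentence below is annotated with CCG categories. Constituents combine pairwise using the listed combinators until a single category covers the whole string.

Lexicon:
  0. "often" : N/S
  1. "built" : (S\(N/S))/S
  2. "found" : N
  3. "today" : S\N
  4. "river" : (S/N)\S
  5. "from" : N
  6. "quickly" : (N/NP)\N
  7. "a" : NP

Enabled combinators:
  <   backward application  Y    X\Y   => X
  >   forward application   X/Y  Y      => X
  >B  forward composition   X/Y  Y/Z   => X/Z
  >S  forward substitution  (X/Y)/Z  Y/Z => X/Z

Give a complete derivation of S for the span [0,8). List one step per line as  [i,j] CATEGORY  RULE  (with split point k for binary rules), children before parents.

[0,1] N/S  lex  "often"
[1,2] (S\(N/S))/S  lex  "built"
[2,3] N  lex  "found"
[3,4] S\N  lex  "today"
[2,4] S  <  k=3
[4,5] (S/N)\S  lex  "river"
[2,5] S/N  <  k=4
[5,6] N  lex  "from"
[6,7] (N/NP)\N  lex  "quickly"
[5,7] N/NP  <  k=6
[7,8] NP  lex  "a"
[5,8] N  >  k=7
[2,8] S  >  k=5
[1,8] S\(N/S)  >  k=2
[0,8] S  <  k=1

[0,8] S   <
  [0,1] "often" : N/S
  [1,8] S\(N/S)   >
    [1,2] "built" : (S\(N/S))/S
    [2,8] S   >
      [2,5] S/N   <
        [2,4] S   <
          [2,3] "found" : N
          [3,4] "today" : S\N
        [4,5] "river" : (S/N)\S
      [5,8] N   >
        [5,7] N/NP   <
          [5,6] "from" : N
          [6,7] "quickly" : (N/NP)\N
        [7,8] "a" : NP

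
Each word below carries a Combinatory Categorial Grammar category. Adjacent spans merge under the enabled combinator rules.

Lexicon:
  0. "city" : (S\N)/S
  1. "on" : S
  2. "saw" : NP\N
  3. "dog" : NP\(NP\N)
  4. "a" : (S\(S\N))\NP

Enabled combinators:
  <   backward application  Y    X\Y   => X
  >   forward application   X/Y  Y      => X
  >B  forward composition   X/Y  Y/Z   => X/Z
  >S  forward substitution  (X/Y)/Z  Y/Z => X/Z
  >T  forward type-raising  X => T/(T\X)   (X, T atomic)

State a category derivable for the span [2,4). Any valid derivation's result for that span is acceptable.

NP

[0,5] S   <
  [0,2] S\N   >
    [0,1] "city" : (S\N)/S
    [1,2] "on" : S
  [2,5] S\(S\N)   <
    [2,4] NP   <
      [2,3] "saw" : NP\N
      [3,4] "dog" : NP\(NP\N)
    [4,5] "a" : (S\(S\N))\NP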